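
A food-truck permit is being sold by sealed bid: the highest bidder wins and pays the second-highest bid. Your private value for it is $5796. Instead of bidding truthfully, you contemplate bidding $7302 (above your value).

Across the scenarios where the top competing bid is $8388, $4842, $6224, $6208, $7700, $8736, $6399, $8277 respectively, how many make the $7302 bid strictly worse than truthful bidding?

The deviation hurts exactly when the highest competing bid lies strictly between $5796 and $7302 — overbidding then wins at a price above your value.
$8388: above both → same outcome either way.
$4842: below both → same outcome either way.
$6224: inside the interval → strictly worse (loss $428).
$6208: inside the interval → strictly worse (loss $412).
$7700: above both → same outcome either way.
$8736: above both → same outcome either way.
$6399: inside the interval → strictly worse (loss $603).
$8277: above both → same outcome either way.
Count: 3.

3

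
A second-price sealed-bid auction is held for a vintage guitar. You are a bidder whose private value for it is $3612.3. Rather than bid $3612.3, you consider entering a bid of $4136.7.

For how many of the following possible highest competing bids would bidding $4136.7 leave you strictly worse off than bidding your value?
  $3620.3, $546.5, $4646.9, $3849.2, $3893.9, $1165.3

3

The deviation hurts exactly when the highest competing bid lies strictly between $3612.3 and $4136.7 — overbidding then wins at a price above your value.
$3620.3: inside the interval → strictly worse (loss $8).
$546.5: below both → same outcome either way.
$4646.9: above both → same outcome either way.
$3849.2: inside the interval → strictly worse (loss $236.9).
$3893.9: inside the interval → strictly worse (loss $281.6).
$1165.3: below both → same outcome either way.
Count: 3.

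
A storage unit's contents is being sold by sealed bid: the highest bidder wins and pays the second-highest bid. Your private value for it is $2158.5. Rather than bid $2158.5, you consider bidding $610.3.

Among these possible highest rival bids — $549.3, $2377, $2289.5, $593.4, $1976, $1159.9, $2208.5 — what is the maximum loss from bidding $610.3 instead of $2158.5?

$998.6

$549.3: same outcome either way → loss $0.
$2377: same outcome either way → loss $0.
$2289.5: same outcome either way → loss $0.
$593.4: same outcome either way → loss $0.
$1976: truthful gives $182.5, deviation gives $0 → loss $182.5.
$1159.9: truthful gives $998.6, deviation gives $0 → loss $998.6.
$2208.5: same outcome either way → loss $0.
Maximum loss: $998.6.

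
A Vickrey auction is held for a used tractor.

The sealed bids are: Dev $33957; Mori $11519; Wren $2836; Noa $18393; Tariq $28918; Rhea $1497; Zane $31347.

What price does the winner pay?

$31347

Highest bid: Dev at $33957, so Dev wins.
Second-highest bid: Zane at $31347 — that is the price the winner pays.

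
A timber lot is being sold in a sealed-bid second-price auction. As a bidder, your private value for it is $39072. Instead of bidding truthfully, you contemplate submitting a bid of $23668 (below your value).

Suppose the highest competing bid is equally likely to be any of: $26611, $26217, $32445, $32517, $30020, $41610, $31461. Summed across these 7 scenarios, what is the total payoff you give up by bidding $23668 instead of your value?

$55161

The deviation costs you only when the competing bid falls strictly between $23668 and $39072; elsewhere both bids give the same outcome.
$26611: truthful payoff $12461, deviation payoff $0 → loss $12461.
$26217: truthful payoff $12855, deviation payoff $0 → loss $12855.
$32445: truthful payoff $6627, deviation payoff $0 → loss $6627.
$32517: truthful payoff $6555, deviation payoff $0 → loss $6555.
$30020: truthful payoff $9052, deviation payoff $0 → loss $9052.
$41610: outcomes coincide → loss $0.
$31461: truthful payoff $7611, deviation payoff $0 → loss $7611.
Total loss = $12461 + $12855 + $6627 + $6555 + $9052 + $7611 = $55161.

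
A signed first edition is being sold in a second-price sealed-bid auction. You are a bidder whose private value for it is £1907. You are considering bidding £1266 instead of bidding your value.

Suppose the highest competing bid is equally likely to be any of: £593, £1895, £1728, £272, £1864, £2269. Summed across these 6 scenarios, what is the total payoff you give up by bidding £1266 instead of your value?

The deviation costs you only when the competing bid falls strictly between £1266 and £1907; elsewhere both bids give the same outcome.
£593: outcomes coincide → loss £0.
£1895: truthful payoff £12, deviation payoff £0 → loss £12.
£1728: truthful payoff £179, deviation payoff £0 → loss £179.
£272: outcomes coincide → loss £0.
£1864: truthful payoff £43, deviation payoff £0 → loss £43.
£2269: outcomes coincide → loss £0.
Total loss = £12 + £179 + £43 = £234.

£234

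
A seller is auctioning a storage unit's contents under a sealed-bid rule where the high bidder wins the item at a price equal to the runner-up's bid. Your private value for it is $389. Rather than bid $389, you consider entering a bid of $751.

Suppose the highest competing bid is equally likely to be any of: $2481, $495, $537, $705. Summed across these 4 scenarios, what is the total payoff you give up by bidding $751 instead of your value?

$570

The deviation costs you only when the competing bid falls strictly between $389 and $751; elsewhere both bids give the same outcome.
$2481: outcomes coincide → loss $0.
$495: truthful payoff $0, deviation payoff −$106 → loss $106.
$537: truthful payoff $0, deviation payoff −$148 → loss $148.
$705: truthful payoff $0, deviation payoff −$316 → loss $316.
Total loss = $106 + $148 + $316 = $570.
In a second-price auction your bid sets only whether you win, not what you pay, so bidding your true value is weakly dominant.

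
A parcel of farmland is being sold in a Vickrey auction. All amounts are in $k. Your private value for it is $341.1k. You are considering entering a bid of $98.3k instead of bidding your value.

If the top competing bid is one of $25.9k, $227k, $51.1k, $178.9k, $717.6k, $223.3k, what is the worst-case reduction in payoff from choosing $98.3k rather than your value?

$25.9k: same outcome either way → loss $0k.
$227k: truthful gives $114.1k, deviation gives $0k → loss $114.1k.
$51.1k: same outcome either way → loss $0k.
$178.9k: truthful gives $162.2k, deviation gives $0k → loss $162.2k.
$717.6k: same outcome either way → loss $0k.
$223.3k: truthful gives $117.8k, deviation gives $0k → loss $117.8k.
Maximum loss: $162.2k.

$162.2k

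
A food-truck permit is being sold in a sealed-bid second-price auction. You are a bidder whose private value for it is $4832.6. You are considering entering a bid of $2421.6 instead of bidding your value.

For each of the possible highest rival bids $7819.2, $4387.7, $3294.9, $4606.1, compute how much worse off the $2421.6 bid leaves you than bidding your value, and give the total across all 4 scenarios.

$2209.1

The deviation costs you only when the competing bid falls strictly between $2421.6 and $4832.6; elsewhere both bids give the same outcome.
$7819.2: outcomes coincide → loss $0.
$4387.7: truthful payoff $444.9, deviation payoff $0 → loss $444.9.
$3294.9: truthful payoff $1537.7, deviation payoff $0 → loss $1537.7.
$4606.1: truthful payoff $226.5, deviation payoff $0 → loss $226.5.
Total loss = $444.9 + $1537.7 + $226.5 = $2209.1.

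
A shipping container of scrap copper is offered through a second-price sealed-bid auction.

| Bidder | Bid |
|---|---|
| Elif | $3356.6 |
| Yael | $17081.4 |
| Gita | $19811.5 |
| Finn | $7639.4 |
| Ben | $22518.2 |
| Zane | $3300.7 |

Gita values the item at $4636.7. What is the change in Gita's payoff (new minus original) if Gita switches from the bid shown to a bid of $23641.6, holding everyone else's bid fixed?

−$17881.5

The highest bid among the other bidders is $22518.2; Gita's bid doesn't change that.
Original bid $19811.5: Gita is not highest (top rival bid is $22518.2); payoff $0.
Alternative bid $23641.6: Gita is highest, pays the top rival bid $22518.2; payoff $4636.7 − $22518.2 = −$17881.5.
Change in payoff = −$17881.5 − ($0) = −$17881.5.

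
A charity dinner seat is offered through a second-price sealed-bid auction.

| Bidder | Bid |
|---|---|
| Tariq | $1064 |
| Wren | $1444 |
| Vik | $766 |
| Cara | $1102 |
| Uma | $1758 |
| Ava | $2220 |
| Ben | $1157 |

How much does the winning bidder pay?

Highest bid: Ava at $2220, so Ava wins.
Second-highest bid: Uma at $1758 — that is the price the winner pays.

$1758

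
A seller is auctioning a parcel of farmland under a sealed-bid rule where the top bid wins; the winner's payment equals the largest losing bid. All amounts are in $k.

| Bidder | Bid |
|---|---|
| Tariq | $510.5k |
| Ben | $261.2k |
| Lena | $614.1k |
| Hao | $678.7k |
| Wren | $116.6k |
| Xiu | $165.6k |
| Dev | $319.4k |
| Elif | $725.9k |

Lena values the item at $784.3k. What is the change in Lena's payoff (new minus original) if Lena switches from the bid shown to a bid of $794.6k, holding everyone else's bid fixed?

$58.4k

The highest bid among the other bidders is $725.9k; Lena's bid doesn't change that.
Original bid $614.1k: Lena is not highest (top rival bid is $725.9k); payoff $0k.
Alternative bid $794.6k: Lena is highest, pays the top rival bid $725.9k; payoff $784.3k − $725.9k = $58.4k.
Change in payoff = $58.4k − ($0k) = $58.4k.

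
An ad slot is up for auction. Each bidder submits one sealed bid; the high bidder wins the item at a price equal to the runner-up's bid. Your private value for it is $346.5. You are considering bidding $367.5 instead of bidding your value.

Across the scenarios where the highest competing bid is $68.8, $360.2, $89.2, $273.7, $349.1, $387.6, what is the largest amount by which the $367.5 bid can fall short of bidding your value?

$68.8: same outcome either way → loss $0.
$360.2: truthful gives $0, deviation gives −$13.7 → loss $13.7.
$89.2: same outcome either way → loss $0.
$273.7: same outcome either way → loss $0.
$349.1: truthful gives $0, deviation gives −$2.6 → loss $2.6.
$387.6: same outcome either way → loss $0.
Maximum loss: $13.7.

$13.7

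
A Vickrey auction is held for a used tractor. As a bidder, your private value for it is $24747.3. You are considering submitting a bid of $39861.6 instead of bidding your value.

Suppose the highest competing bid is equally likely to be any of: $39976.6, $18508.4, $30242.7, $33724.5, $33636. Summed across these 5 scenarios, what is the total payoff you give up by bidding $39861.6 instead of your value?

The deviation costs you only when the competing bid falls strictly between $24747.3 and $39861.6; elsewhere both bids give the same outcome.
$39976.6: outcomes coincide → loss $0.
$18508.4: outcomes coincide → loss $0.
$30242.7: truthful payoff $0, deviation payoff −$5495.4 → loss $5495.4.
$33724.5: truthful payoff $0, deviation payoff −$8977.2 → loss $8977.2.
$33636: truthful payoff $0, deviation payoff −$8888.7 → loss $8888.7.
Total loss = $5495.4 + $8977.2 + $8888.7 = $23361.3.
Because the price is fixed by the runner-up's bid, deviating from your value can only change a good outcome into a bad one — never the reverse.

$23361.3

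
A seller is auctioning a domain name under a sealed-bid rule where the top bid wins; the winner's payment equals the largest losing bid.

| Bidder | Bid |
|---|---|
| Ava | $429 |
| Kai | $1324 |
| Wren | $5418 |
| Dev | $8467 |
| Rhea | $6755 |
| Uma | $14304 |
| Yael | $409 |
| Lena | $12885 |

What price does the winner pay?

$12885

Highest bid: Uma at $14304, so Uma wins.
Second-highest bid: Lena at $12885 — that is the price the winner pays.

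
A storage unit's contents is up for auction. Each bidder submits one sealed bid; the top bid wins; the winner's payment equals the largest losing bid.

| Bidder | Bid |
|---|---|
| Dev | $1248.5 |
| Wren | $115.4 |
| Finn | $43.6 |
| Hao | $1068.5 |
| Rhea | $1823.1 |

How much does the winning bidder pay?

$1248.5

Highest bid: Rhea at $1823.1, so Rhea wins.
Second-highest bid: Dev at $1248.5 — that is the price the winner pays.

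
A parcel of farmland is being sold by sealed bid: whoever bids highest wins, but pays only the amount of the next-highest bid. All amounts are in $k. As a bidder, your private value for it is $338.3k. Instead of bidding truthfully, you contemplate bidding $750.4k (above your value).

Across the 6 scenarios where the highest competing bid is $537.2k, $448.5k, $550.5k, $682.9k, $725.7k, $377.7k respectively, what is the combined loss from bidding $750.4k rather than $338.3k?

$1292.7k

The deviation costs you only when the competing bid falls strictly between $338.3k and $750.4k; elsewhere both bids give the same outcome.
$537.2k: truthful payoff $0k, deviation payoff −$198.9k → loss $198.9k.
$448.5k: truthful payoff $0k, deviation payoff −$110.2k → loss $110.2k.
$550.5k: truthful payoff $0k, deviation payoff −$212.2k → loss $212.2k.
$682.9k: truthful payoff $0k, deviation payoff −$344.6k → loss $344.6k.
$725.7k: truthful payoff $0k, deviation payoff −$387.4k → loss $387.4k.
$377.7k: truthful payoff $0k, deviation payoff −$39.4k → loss $39.4k.
Total loss = $198.9k + $110.2k + $212.2k + $344.6k + $387.4k + $39.4k = $1292.7k.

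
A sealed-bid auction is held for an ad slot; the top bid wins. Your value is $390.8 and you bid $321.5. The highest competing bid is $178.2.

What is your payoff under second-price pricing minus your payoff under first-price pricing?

$143.3

You have the highest bid, so you win under either rule.
Second-price: pay $178.2 → payoff $212.6.
First-price: pay your own bid $321.5 → payoff $69.3.
Difference = $212.6 − ($69.3) = $143.3.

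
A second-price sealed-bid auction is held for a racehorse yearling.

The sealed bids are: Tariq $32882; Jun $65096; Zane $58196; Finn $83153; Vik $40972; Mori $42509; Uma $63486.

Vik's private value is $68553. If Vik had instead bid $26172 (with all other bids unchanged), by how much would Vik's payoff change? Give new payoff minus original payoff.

The highest bid among the other bidders is $83153; Vik's bid doesn't change that.
Original bid $40972: Vik is not highest (top rival bid is $83153); payoff $0.
Alternative bid $26172: Vik is not highest (top rival bid is $83153); payoff $0.
Change in payoff = $0 − ($0) = $0.

$0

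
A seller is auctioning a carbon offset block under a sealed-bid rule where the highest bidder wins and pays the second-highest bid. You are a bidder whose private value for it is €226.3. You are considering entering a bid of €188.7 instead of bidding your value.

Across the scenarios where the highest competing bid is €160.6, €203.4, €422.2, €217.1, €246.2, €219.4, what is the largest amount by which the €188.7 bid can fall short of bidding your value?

€160.6: same outcome either way → loss €0.
€203.4: truthful gives €22.9, deviation gives €0 → loss €22.9.
€422.2: same outcome either way → loss €0.
€217.1: truthful gives €9.2, deviation gives €0 → loss €9.2.
€246.2: same outcome either way → loss €0.
€219.4: truthful gives €6.9, deviation gives €0 → loss €6.9.
Maximum loss: €22.9.

€22.9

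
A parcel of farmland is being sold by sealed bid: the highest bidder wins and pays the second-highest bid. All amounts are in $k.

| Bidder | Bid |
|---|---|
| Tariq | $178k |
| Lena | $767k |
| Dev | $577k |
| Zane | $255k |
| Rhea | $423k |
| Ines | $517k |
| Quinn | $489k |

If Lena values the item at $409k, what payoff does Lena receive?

−$168k

Highest bid: Lena at $767k, so Lena wins.
Second-highest bid: Dev at $577k — that is the price the winner pays.
Lena's payoff = value − price = $409k − $577k = −$168k.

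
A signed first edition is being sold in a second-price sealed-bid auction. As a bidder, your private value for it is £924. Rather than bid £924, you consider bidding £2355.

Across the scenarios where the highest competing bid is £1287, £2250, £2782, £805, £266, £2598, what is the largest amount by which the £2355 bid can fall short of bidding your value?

£1326

£1287: truthful gives £0, deviation gives −£363 → loss £363.
£2250: truthful gives £0, deviation gives −£1326 → loss £1326.
£2782: same outcome either way → loss £0.
£805: same outcome either way → loss £0.
£266: same outcome either way → loss £0.
£2598: same outcome either way → loss £0.
Maximum loss: £1326.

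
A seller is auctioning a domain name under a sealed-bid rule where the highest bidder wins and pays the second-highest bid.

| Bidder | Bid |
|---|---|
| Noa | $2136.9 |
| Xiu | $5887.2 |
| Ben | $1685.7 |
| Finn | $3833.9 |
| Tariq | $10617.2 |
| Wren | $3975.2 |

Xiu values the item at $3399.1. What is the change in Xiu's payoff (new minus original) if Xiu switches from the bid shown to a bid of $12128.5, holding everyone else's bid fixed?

The highest bid among the other bidders is $10617.2; Xiu's bid doesn't change that.
Original bid $5887.2: Xiu is not highest (top rival bid is $10617.2); payoff $0.
Alternative bid $12128.5: Xiu is highest, pays the top rival bid $10617.2; payoff $3399.1 − $10617.2 = −$7218.1.
Change in payoff = −$7218.1 − ($0) = −$7218.1.

−$7218.1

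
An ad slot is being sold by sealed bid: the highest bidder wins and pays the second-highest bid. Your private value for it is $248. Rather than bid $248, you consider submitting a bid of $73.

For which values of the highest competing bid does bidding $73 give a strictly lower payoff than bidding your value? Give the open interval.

If the competing bid is below $73, both bids win at the same price — no difference.
If it is above $248, both bids lose — no difference.
If it lies strictly between $73 and $248, bidding your value wins at a price below your value (positive payoff) while bidding $73 loses (payoff 0).
So the deviation strictly hurts on the open interval ($73, $248).
Truthful bidding weakly dominates here: raising your bid can only win items priced above your value, and lowering it can only forfeit items priced below.

($73, $248)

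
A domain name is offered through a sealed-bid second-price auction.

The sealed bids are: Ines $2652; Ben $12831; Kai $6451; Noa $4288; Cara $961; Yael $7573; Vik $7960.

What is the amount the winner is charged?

$7960

Highest bid: Ben at $12831, so Ben wins.
Second-highest bid: Vik at $7960 — that is the price the winner pays.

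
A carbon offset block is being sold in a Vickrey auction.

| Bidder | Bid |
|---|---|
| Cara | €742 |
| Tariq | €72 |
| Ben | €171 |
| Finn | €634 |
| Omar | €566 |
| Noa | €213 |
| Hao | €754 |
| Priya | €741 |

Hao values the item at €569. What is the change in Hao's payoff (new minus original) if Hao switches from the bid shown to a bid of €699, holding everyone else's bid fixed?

The highest bid among the other bidders is €742; Hao's bid doesn't change that.
Original bid €754: Hao is highest, pays the top rival bid €742; payoff €569 − €742 = −€173.
Alternative bid €699: Hao is not highest (top rival bid is €742); payoff €0.
Change in payoff = €0 − (−€173) = €173.

€173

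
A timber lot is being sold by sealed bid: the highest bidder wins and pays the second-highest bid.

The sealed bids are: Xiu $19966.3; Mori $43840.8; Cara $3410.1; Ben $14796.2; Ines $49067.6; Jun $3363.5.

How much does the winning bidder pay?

Highest bid: Ines at $49067.6, so Ines wins.
Second-highest bid: Mori at $43840.8 — that is the price the winner pays.

$43840.8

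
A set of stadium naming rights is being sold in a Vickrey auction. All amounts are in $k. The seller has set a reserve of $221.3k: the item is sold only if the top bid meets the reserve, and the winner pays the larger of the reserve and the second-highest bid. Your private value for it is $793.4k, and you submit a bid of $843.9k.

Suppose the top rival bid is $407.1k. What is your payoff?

Your bid $843.9k is the highest and exceeds the reserve.
Price = max(second-highest bid, reserve) = max($407.1k, $221.3k) = $407.1k.
Payoff = $793.4k − $407.1k = $386.3k.

$386.3k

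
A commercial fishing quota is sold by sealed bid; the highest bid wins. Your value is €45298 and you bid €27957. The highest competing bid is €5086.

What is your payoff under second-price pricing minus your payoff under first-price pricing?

€22871

You have the highest bid, so you win under either rule.
Second-price: pay €5086 → payoff €40212.
First-price: pay your own bid €27957 → payoff €17341.
Difference = €40212 − (€17341) = €22871.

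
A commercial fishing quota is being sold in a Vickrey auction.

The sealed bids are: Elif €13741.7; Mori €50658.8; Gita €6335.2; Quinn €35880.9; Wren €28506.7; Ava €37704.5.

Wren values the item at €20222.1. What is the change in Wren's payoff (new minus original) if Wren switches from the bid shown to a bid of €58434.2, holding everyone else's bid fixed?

The highest bid among the other bidders is €50658.8; Wren's bid doesn't change that.
Original bid €28506.7: Wren is not highest (top rival bid is €50658.8); payoff €0.
Alternative bid €58434.2: Wren is highest, pays the top rival bid €50658.8; payoff €20222.1 − €50658.8 = −€30436.7.
Change in payoff = −€30436.7 − (€0) = −€30436.7.

−€30436.7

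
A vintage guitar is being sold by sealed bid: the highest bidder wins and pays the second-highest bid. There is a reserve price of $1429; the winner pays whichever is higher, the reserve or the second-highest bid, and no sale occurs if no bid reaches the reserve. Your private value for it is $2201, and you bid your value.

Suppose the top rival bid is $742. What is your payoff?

$772

Your bid $2201 is the highest and exceeds the reserve.
Price = max(second-highest bid, reserve) = max($742, $1429) = $1429.
Payoff = $2201 − $1429 = $772.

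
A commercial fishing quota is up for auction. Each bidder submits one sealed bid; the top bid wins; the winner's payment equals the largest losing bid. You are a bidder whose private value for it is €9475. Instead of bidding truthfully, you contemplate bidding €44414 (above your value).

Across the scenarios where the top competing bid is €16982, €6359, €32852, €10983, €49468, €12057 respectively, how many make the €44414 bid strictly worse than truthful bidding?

The deviation hurts exactly when the highest competing bid lies strictly between €9475 and €44414 — overbidding then wins at a price above your value.
€16982: inside the interval → strictly worse (loss €7507).
€6359: below both → same outcome either way.
€32852: inside the interval → strictly worse (loss €23377).
€10983: inside the interval → strictly worse (loss €1508).
€49468: above both → same outcome either way.
€12057: inside the interval → strictly worse (loss €2582).
Count: 4.

4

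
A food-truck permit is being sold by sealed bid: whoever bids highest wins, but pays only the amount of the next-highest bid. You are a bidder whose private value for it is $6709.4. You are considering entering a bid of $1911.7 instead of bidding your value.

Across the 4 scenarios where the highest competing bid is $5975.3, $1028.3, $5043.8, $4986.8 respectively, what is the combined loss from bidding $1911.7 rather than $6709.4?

The deviation costs you only when the competing bid falls strictly between $1911.7 and $6709.4; elsewhere both bids give the same outcome.
$5975.3: truthful payoff $734.1, deviation payoff $0 → loss $734.1.
$1028.3: outcomes coincide → loss $0.
$5043.8: truthful payoff $1665.6, deviation payoff $0 → loss $1665.6.
$4986.8: truthful payoff $1722.6, deviation payoff $0 → loss $1722.6.
Total loss = $734.1 + $1665.6 + $1722.6 = $4122.3.

$4122.3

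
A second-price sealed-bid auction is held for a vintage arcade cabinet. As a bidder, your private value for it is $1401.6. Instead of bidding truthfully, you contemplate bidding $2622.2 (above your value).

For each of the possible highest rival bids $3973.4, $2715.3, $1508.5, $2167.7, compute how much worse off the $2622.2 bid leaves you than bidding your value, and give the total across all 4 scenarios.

The deviation costs you only when the competing bid falls strictly between $1401.6 and $2622.2; elsewhere both bids give the same outcome.
$3973.4: outcomes coincide → loss $0.
$2715.3: outcomes coincide → loss $0.
$1508.5: truthful payoff $0, deviation payoff −$106.9 → loss $106.9.
$2167.7: truthful payoff $0, deviation payoff −$766.1 → loss $766.1.
Total loss = $106.9 + $766.1 = $873.

$873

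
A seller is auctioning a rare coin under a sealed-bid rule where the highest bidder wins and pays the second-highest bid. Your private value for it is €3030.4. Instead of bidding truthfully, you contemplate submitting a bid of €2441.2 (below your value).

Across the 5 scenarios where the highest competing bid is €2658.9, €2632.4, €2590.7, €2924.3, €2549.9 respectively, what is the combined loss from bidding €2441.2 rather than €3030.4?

The deviation costs you only when the competing bid falls strictly between €2441.2 and €3030.4; elsewhere both bids give the same outcome.
€2658.9: truthful payoff €371.5, deviation payoff €0 → loss €371.5.
€2632.4: truthful payoff €398, deviation payoff €0 → loss €398.
€2590.7: truthful payoff €439.7, deviation payoff €0 → loss €439.7.
€2924.3: truthful payoff €106.1, deviation payoff €0 → loss €106.1.
€2549.9: truthful payoff €480.5, deviation payoff €0 → loss €480.5.
Total loss = €371.5 + €398 + €439.7 + €106.1 + €480.5 = €1795.8.
Because the price is fixed by the runner-up's bid, deviating from your value can only change a good outcome into a bad one — never the reverse.

€1795.8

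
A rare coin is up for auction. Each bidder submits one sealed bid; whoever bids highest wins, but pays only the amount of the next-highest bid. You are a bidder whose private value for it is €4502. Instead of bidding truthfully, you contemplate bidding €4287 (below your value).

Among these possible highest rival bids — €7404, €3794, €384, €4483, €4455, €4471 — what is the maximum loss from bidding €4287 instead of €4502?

€47

€7404: same outcome either way → loss €0.
€3794: same outcome either way → loss €0.
€384: same outcome either way → loss €0.
€4483: truthful gives €19, deviation gives €0 → loss €19.
€4455: truthful gives €47, deviation gives €0 → loss €47.
€4471: truthful gives €31, deviation gives €0 → loss €31.
Maximum loss: €47.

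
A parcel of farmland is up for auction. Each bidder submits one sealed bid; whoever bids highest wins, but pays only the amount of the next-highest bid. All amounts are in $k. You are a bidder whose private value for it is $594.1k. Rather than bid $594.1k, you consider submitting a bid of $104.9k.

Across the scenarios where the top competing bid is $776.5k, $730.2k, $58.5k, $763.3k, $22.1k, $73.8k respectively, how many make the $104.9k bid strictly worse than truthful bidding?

0

The deviation hurts exactly when the highest competing bid lies strictly between $104.9k and $594.1k — underbidding then forfeits a profitable win.
$776.5k: above both → same outcome either way.
$730.2k: above both → same outcome either way.
$58.5k: below both → same outcome either way.
$763.3k: above both → same outcome either way.
$22.1k: below both → same outcome either way.
$73.8k: below both → same outcome either way.
Count: 0.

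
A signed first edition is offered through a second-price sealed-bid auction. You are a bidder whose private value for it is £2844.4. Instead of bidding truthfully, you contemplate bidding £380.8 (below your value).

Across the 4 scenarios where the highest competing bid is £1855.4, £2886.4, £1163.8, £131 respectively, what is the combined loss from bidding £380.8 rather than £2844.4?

The deviation costs you only when the competing bid falls strictly between £380.8 and £2844.4; elsewhere both bids give the same outcome.
£1855.4: truthful payoff £989, deviation payoff £0 → loss £989.
£2886.4: outcomes coincide → loss £0.
£1163.8: truthful payoff £1680.6, deviation payoff £0 → loss £1680.6.
£131: outcomes coincide → loss £0.
Total loss = £989 + £1680.6 = £2669.6.

£2669.6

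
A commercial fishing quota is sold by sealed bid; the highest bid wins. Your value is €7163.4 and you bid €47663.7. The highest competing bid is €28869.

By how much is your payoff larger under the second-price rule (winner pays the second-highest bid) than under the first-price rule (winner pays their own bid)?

You have the highest bid, so you win under either rule.
Second-price: pay €28869 → payoff −€21705.6.
First-price: pay your own bid €47663.7 → payoff −€40500.3.
Difference = −€21705.6 − (−€40500.3) = €18794.7.

€18794.7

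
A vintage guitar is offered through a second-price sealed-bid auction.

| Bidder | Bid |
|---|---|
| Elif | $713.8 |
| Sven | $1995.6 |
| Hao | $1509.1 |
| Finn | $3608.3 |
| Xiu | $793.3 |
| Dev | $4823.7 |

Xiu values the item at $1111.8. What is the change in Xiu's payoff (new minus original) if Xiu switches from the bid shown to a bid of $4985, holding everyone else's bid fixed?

The highest bid among the other bidders is $4823.7; Xiu's bid doesn't change that.
Original bid $793.3: Xiu is not highest (top rival bid is $4823.7); payoff $0.
Alternative bid $4985: Xiu is highest, pays the top rival bid $4823.7; payoff $1111.8 − $4823.7 = −$3711.9.
Change in payoff = −$3711.9 − ($0) = −$3711.9.

−$3711.9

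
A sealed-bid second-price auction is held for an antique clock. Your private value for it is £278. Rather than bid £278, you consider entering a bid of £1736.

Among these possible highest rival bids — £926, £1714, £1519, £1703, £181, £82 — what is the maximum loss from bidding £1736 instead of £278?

£926: truthful gives £0, deviation gives −£648 → loss £648.
£1714: truthful gives £0, deviation gives −£1436 → loss £1436.
£1519: truthful gives £0, deviation gives −£1241 → loss £1241.
£1703: truthful gives £0, deviation gives −£1425 → loss £1425.
£181: same outcome either way → loss £0.
£82: same outcome either way → loss £0.
Maximum loss: £1436.

£1436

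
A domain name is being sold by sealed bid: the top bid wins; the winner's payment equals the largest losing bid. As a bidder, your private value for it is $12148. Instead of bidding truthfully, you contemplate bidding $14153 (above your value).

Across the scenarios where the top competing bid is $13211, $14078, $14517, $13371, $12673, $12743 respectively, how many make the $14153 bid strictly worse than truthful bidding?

5

The deviation hurts exactly when the highest competing bid lies strictly between $12148 and $14153 — overbidding then wins at a price above your value.
$13211: inside the interval → strictly worse (loss $1063).
$14078: inside the interval → strictly worse (loss $1930).
$14517: above both → same outcome either way.
$13371: inside the interval → strictly worse (loss $1223).
$12673: inside the interval → strictly worse (loss $525).
$12743: inside the interval → strictly worse (loss $595).
Count: 5.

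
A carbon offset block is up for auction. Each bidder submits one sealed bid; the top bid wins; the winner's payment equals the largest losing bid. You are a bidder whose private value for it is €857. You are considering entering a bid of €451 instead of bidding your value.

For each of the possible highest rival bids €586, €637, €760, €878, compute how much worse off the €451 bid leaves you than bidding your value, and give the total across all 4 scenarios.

The deviation costs you only when the competing bid falls strictly between €451 and €857; elsewhere both bids give the same outcome.
€586: truthful payoff €271, deviation payoff €0 → loss €271.
€637: truthful payoff €220, deviation payoff €0 → loss €220.
€760: truthful payoff €97, deviation payoff €0 → loss €97.
€878: outcomes coincide → loss €0.
Total loss = €271 + €220 + €97 = €588.

€588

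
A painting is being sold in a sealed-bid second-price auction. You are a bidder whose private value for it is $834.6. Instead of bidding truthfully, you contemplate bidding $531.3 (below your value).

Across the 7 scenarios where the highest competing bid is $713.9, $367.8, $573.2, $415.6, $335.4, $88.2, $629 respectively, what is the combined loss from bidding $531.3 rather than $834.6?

$587.7

The deviation costs you only when the competing bid falls strictly between $531.3 and $834.6; elsewhere both bids give the same outcome.
$713.9: truthful payoff $120.7, deviation payoff $0 → loss $120.7.
$367.8: outcomes coincide → loss $0.
$573.2: truthful payoff $261.4, deviation payoff $0 → loss $261.4.
$415.6: outcomes coincide → loss $0.
$335.4: outcomes coincide → loss $0.
$88.2: outcomes coincide → loss $0.
$629: truthful payoff $205.6, deviation payoff $0 → loss $205.6.
Total loss = $120.7 + $261.4 + $205.6 = $587.7.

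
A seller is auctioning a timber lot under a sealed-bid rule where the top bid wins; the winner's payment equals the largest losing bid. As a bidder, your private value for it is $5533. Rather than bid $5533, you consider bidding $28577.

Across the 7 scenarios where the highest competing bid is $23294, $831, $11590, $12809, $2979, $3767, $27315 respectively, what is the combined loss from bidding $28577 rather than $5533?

The deviation costs you only when the competing bid falls strictly between $5533 and $28577; elsewhere both bids give the same outcome.
$23294: truthful payoff $0, deviation payoff −$17761 → loss $17761.
$831: outcomes coincide → loss $0.
$11590: truthful payoff $0, deviation payoff −$6057 → loss $6057.
$12809: truthful payoff $0, deviation payoff −$7276 → loss $7276.
$2979: outcomes coincide → loss $0.
$3767: outcomes coincide → loss $0.
$27315: truthful payoff $0, deviation payoff −$21782 → loss $21782.
Total loss = $17761 + $6057 + $7276 + $21782 = $52876.
Because the price is fixed by the runner-up's bid, deviating from your value can only change a good outcome into a bad one — never the reverse.

$52876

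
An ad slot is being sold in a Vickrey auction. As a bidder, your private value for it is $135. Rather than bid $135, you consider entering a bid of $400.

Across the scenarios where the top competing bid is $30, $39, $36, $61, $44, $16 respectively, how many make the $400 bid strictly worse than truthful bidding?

The deviation hurts exactly when the highest competing bid lies strictly between $135 and $400 — overbidding then wins at a price above your value.
$30: below both → same outcome either way.
$39: below both → same outcome either way.
$36: below both → same outcome either way.
$61: below both → same outcome either way.
$44: below both → same outcome either way.
$16: below both → same outcome either way.
Count: 0.

0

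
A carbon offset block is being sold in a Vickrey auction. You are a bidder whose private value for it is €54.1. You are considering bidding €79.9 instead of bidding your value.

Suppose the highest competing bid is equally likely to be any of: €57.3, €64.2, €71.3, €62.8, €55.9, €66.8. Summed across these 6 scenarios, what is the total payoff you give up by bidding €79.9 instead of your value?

The deviation costs you only when the competing bid falls strictly between €54.1 and €79.9; elsewhere both bids give the same outcome.
€57.3: truthful payoff €0, deviation payoff −€3.2 → loss €3.2.
€64.2: truthful payoff €0, deviation payoff −€10.1 → loss €10.1.
€71.3: truthful payoff €0, deviation payoff −€17.2 → loss €17.2.
€62.8: truthful payoff €0, deviation payoff −€8.7 → loss €8.7.
€55.9: truthful payoff €0, deviation payoff −€1.8 → loss €1.8.
€66.8: truthful payoff €0, deviation payoff −€12.7 → loss €12.7.
Total loss = €3.2 + €10.1 + €17.2 + €8.7 + €1.8 + €12.7 = €53.7.

€53.7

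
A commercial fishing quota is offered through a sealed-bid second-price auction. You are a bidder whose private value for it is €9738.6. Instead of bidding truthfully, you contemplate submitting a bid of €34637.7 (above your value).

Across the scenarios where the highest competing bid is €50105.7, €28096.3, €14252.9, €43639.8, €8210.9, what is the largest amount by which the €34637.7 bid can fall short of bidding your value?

€50105.7: same outcome either way → loss €0.
€28096.3: truthful gives €0, deviation gives −€18357.7 → loss €18357.7.
€14252.9: truthful gives €0, deviation gives −€4514.3 → loss €4514.3.
€43639.8: same outcome either way → loss €0.
€8210.9: same outcome either way → loss €0.
Maximum loss: €18357.7.

€18357.7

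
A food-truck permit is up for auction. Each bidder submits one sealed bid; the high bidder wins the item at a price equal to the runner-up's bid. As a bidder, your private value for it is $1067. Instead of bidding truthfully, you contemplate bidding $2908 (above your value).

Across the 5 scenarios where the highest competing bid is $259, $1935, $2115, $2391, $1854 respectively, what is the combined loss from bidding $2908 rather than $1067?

The deviation costs you only when the competing bid falls strictly between $1067 and $2908; elsewhere both bids give the same outcome.
$259: outcomes coincide → loss $0.
$1935: truthful payoff $0, deviation payoff −$868 → loss $868.
$2115: truthful payoff $0, deviation payoff −$1048 → loss $1048.
$2391: truthful payoff $0, deviation payoff −$1324 → loss $1324.
$1854: truthful payoff $0, deviation payoff −$787 → loss $787.
Total loss = $868 + $1048 + $1324 + $787 = $4027.

$4027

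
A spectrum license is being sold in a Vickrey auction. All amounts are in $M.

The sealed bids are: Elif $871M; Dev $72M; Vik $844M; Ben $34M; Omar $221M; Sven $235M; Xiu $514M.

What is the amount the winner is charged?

Highest bid: Elif at $871M, so Elif wins.
Second-highest bid: Vik at $844M — that is the price the winner pays.

$844M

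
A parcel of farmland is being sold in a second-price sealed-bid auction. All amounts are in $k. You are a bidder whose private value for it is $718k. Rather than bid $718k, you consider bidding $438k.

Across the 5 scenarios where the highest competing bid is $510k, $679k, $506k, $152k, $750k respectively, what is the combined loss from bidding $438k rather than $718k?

$459k

The deviation costs you only when the competing bid falls strictly between $438k and $718k; elsewhere both bids give the same outcome.
$510k: truthful payoff $208k, deviation payoff $0k → loss $208k.
$679k: truthful payoff $39k, deviation payoff $0k → loss $39k.
$506k: truthful payoff $212k, deviation payoff $0k → loss $212k.
$152k: outcomes coincide → loss $0k.
$750k: outcomes coincide → loss $0k.
Total loss = $208k + $39k + $212k = $459k.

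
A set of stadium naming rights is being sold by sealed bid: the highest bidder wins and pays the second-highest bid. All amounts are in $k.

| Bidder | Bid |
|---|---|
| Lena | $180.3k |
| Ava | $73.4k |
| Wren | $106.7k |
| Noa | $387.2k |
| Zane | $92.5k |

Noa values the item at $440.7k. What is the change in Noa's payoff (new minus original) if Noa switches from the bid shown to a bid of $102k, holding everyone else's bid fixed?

−$260.4k

The highest bid among the other bidders is $180.3k; Noa's bid doesn't change that.
Original bid $387.2k: Noa is highest, pays the top rival bid $180.3k; payoff $440.7k − $180.3k = $260.4k.
Alternative bid $102k: Noa is not highest (top rival bid is $180.3k); payoff $0k.
Change in payoff = $0k − ($260.4k) = −$260.4k.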